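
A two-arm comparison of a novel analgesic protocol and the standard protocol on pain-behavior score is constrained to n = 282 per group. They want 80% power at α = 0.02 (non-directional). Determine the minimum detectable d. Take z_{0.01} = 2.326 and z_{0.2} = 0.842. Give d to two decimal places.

For two independent groups of n = 282 each: d_min = (z_{α/2} + z_β)·√(2/n).
z-sum = 2.326 + 0.842 = 3.168.
d_min = 3.168 × √(2/282) = 3.168 × 0.0842 = 0.267.

d_min ≈ 0.27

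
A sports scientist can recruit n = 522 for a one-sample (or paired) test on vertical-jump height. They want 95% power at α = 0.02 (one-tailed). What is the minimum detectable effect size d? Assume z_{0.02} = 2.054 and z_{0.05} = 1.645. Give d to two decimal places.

For a single sample (or paired design) of n = 522: d_min = (z_{α} + z_β)/√n.
z-sum = 2.054 + 1.645 = 3.699.
d_min = 3.699 / √522 = 3.699 / 22.847 = 0.162.

d_min ≈ 0.16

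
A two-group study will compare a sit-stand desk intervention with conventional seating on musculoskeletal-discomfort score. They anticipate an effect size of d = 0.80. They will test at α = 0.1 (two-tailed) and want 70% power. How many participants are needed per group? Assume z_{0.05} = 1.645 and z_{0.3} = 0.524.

n = 15 per group

For two independent groups with equal n: n = 2·((z_{α/2} + z_β) / d)².
z_{α/2} + z_β = 1.645 + 0.524 = 2.169.
n = 2 × (2.169 / 0.80)² = 2 × 2.711² = 2 × 7.35 = 14.7.
Round up to the next whole participant.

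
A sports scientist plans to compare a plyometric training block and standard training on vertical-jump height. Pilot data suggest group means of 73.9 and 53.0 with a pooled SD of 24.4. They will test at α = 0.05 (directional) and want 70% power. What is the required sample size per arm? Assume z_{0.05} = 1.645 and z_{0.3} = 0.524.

Cohen's d = |M₁ − M₂| / SD_pooled = |73.9 − 53.0| / 24.4 = 20.9 / 24.4 = 0.857.
For two independent groups with equal n: n = 2·((z_{α} + z_β) / d)².
z_{α} + z_β = 1.645 + 0.524 = 2.169.
n = 2 × (2.169 / 0.857)² = 2 × 2.531² = 2 × 6.41 = 12.8.
Round up to the next whole participant.

n = 13 per group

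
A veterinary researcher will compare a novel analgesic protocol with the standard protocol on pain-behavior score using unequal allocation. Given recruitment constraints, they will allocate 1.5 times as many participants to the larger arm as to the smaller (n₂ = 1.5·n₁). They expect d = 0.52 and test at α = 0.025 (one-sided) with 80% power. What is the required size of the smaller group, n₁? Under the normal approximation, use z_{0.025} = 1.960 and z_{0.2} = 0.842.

n₁ = 49

With allocation ratio k = n₂/n₁ = 1.5, Var(x̄₁−x̄₂) = σ²(1/n₁ + 1/(k·n₁)) = σ²·(k+1)/(k·n₁).
So n₁ = (1 + 1/k)·((z_{α} + z_β)/d)² = 1.667 × (2.802/0.52)².
n₁ = 1.667 × 29.04 = 48.4.
Round up: n₁ = 49, giving n₂ = ⌈1.5 × 49⌉ = ⌈73.5⌉ = 74.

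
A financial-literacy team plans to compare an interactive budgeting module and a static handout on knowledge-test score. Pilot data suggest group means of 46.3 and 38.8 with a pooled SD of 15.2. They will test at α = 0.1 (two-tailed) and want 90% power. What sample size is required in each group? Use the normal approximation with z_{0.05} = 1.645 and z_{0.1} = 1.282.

Cohen's d = |M₁ − M₂| / SD_pooled = |46.3 − 38.8| / 15.2 = 7.5 / 15.2 = 0.493.
For two independent groups with equal n: n = 2·((z_{α/2} + z_β) / d)².
z_{α/2} + z_β = 1.645 + 1.282 = 2.927.
n = 2 × (2.927 / 0.493)² = 2 × 5.937² = 2 × 35.25 = 70.5.
Round up to the next whole participant.

n = 71 per group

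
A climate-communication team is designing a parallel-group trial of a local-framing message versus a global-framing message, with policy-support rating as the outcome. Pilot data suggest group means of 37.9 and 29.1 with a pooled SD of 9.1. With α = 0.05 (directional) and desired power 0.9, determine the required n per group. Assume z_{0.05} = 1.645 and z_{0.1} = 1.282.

Cohen's d = |M₁ − M₂| / SD_pooled = |37.9 − 29.1| / 9.1 = 8.8 / 9.1 = 0.967.
For two independent groups with equal n: n = 2·((z_{α} + z_β) / d)².
z_{α} + z_β = 1.645 + 1.282 = 2.927.
n = 2 × (2.927 / 0.967)² = 2 × 3.027² = 2 × 9.16 = 18.3.
Round up to the next whole participant.

n = 19 per group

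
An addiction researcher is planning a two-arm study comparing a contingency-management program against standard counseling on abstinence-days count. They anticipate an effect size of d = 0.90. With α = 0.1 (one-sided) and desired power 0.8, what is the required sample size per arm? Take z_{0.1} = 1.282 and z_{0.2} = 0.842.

For two independent groups with equal n: n = 2·((z_{α} + z_β) / d)².
z_{α} + z_β = 1.282 + 0.842 = 2.124.
n = 2 × (2.124 / 0.90)² = 2 × 2.360² = 2 × 5.57 = 11.1.
Round up to the next whole participant.

n = 12 per group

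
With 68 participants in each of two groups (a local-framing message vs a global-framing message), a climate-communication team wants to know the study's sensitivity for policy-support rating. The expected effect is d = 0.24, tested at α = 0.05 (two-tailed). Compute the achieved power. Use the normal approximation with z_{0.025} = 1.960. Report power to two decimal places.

For two equal groups, power = Φ(d·√(n/2) − z_{α/2}).
d·√(n/2) = 0.24 × √(68/2) = 0.24 × 5.831 = 1.399.
z_β = 1.399 − 1.960 = -0.561.
Power = Φ(-0.561) = 0.288.

power ≈ 0.29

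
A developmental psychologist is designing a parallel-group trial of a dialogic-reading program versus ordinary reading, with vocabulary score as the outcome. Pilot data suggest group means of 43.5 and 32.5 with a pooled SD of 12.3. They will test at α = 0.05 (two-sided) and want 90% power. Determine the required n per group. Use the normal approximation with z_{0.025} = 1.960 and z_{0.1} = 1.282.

n = 27 per group

Cohen's d = |M₁ − M₂| / SD_pooled = |43.5 − 32.5| / 12.3 = 11.0 / 12.3 = 0.894.
For two independent groups with equal n: n = 2·((z_{α/2} + z_β) / d)².
z_{α/2} + z_β = 1.960 + 1.282 = 3.242.
n = 2 × (3.242 / 0.894)² = 2 × 3.626² = 2 × 13.15 = 26.3.
Round up to the next whole participant.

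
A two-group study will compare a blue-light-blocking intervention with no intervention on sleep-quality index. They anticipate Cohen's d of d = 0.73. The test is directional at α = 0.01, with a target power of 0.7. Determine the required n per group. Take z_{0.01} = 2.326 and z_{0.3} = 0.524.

n = 31 per group

For two independent groups with equal n: n = 2·((z_{α} + z_β) / d)².
z_{α} + z_β = 2.326 + 0.524 = 2.850.
n = 2 × (2.850 / 0.73)² = 2 × 3.904² = 2 × 15.24 = 30.5.
Round up to the next whole participant.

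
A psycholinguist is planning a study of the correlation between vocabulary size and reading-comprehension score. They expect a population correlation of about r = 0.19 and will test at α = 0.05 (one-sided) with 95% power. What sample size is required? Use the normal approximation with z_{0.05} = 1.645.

n = 296

Fisher's z: C = ½·ln((1+r)/(1−r)) = ½·ln(1.4691) = 0.1923.
n = ((z_{α} + z_β)/C)² + 3.
(1.645 + 1.645) / 0.1923 = 3.290 / 0.1923 = 17.109.
n = 17.109² + 3 = 292.71 + 3 = 295.7.
Round up.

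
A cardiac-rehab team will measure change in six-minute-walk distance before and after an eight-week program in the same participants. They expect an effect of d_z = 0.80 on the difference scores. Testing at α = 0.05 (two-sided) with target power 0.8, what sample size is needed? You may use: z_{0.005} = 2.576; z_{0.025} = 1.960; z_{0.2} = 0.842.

n = 13 pairs

For a paired (one-sample on differences) test: n = ((z_{α/2} + z_β) / d)².
z_{α/2} + z_β = 1.960 + 0.842 = 2.802.
n = (2.802 / 0.80)² = 3.502² = 12.27.
Round up.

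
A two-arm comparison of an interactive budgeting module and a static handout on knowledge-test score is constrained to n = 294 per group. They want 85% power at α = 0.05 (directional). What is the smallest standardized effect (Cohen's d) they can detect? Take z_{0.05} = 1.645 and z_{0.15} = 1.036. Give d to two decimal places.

d_min ≈ 0.22

For two independent groups of n = 294 each: d_min = (z_{α} + z_β)·√(2/n).
z-sum = 1.645 + 1.036 = 2.681.
d_min = 2.681 × √(2/294) = 2.681 × 0.0825 = 0.221.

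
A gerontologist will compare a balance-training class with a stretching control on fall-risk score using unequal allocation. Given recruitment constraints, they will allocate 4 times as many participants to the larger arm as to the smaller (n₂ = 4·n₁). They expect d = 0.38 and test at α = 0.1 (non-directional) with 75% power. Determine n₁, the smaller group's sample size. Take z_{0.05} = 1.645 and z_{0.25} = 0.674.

With allocation ratio k = n₂/n₁ = 4, Var(x̄₁−x̄₂) = σ²(1/n₁ + 1/(k·n₁)) = σ²·(k+1)/(k·n₁).
So n₁ = (1 + 1/k)·((z_{α/2} + z_β)/d)² = 1.250 × (2.319/0.38)².
n₁ = 1.250 × 37.24 = 46.6.
Round up: n₁ = 47, giving n₂ = 4 × 47 = 188.

n₁ = 47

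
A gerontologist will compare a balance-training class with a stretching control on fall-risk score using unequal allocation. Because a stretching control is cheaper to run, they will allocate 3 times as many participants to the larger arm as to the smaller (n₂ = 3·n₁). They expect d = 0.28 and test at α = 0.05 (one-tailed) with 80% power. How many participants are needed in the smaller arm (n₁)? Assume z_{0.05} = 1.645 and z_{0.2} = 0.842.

With allocation ratio k = n₂/n₁ = 3, Var(x̄₁−x̄₂) = σ²(1/n₁ + 1/(k·n₁)) = σ²·(k+1)/(k·n₁).
So n₁ = (1 + 1/k)·((z_{α} + z_β)/d)² = 1.333 × (2.487/0.28)².
n₁ = 1.333 × 78.89 = 105.2.
Round up: n₁ = 106, giving n₂ = 3 × 106 = 318.

n₁ = 106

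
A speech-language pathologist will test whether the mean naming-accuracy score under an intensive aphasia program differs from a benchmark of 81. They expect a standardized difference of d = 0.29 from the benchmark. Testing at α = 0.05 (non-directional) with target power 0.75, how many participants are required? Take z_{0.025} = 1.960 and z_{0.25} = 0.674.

For a one-sample test: n = ((z_{α/2} + z_β) / d)².
z_{α/2} + z_β = 1.960 + 0.674 = 2.634.
n = (2.634 / 0.29)² = 9.083² = 82.50.
Round up.

n = 83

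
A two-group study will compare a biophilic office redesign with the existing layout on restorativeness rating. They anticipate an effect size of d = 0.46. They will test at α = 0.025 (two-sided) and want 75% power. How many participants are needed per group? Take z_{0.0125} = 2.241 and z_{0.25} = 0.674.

For two independent groups with equal n: n = 2·((z_{α/2} + z_β) / d)².
z_{α/2} + z_β = 2.241 + 0.674 = 2.915.
n = 2 × (2.915 / 0.46)² = 2 × 6.337² = 2 × 40.16 = 80.3.
Round up to the next whole participant.

n = 81 per group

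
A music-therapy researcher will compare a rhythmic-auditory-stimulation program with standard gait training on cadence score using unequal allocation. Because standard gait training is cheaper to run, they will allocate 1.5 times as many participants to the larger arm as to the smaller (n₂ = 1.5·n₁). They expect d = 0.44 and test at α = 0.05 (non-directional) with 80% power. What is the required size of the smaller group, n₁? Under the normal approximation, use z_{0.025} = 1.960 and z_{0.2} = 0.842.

With allocation ratio k = n₂/n₁ = 1.5, Var(x̄₁−x̄₂) = σ²(1/n₁ + 1/(k·n₁)) = σ²·(k+1)/(k·n₁).
So n₁ = (1 + 1/k)·((z_{α/2} + z_β)/d)² = 1.667 × (2.802/0.44)².
n₁ = 1.667 × 40.55 = 67.6.
Round up: n₁ = 68, giving n₂ = 1.5 × 68 = 102.

n₁ = 68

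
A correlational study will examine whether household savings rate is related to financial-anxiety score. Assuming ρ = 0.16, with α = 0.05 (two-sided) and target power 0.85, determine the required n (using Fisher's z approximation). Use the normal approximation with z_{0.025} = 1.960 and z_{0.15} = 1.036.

Fisher's z: C = ½·ln((1+r)/(1−r)) = ½·ln(1.3810) = 0.1614.
n = ((z_{α/2} + z_β)/C)² + 3.
(1.960 + 1.036) / 0.1614 = 2.996 / 0.1614 = 18.563.
n = 18.563² + 3 = 344.57 + 3 = 347.6.
Round up.

n = 348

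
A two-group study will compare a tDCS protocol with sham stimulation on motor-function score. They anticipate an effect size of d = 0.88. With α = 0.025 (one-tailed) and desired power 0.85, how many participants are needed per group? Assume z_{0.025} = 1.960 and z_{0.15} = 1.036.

n = 24 per group

For two independent groups with equal n: n = 2·((z_{α} + z_β) / d)².
z_{α} + z_β = 1.960 + 1.036 = 2.996.
n = 2 × (2.996 / 0.88)² = 2 × 3.405² = 2 × 11.59 = 23.2.
Round up to the next whole participant.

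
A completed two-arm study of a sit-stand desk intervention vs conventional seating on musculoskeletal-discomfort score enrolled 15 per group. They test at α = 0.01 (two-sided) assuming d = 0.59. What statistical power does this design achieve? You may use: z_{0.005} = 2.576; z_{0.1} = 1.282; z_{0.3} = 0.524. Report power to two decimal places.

For two equal groups, power = Φ(d·√(n/2) − z_{α/2}).
d·√(n/2) = 0.59 × √(15/2) = 0.59 × 2.739 = 1.616.
z_β = 1.616 − 2.576 = -0.960.
Power = Φ(-0.960) = 0.168.

power ≈ 0.17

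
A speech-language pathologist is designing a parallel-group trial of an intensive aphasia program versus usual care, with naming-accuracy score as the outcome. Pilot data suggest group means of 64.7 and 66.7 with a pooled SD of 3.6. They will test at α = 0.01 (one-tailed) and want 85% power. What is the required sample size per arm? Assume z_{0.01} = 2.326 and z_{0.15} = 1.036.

Cohen's d = |M₁ − M₂| / SD_pooled = |64.7 − 66.7| / 3.6 = 2.0 / 3.6 = 0.556.
For two independent groups with equal n: n = 2·((z_{α} + z_β) / d)².
z_{α} + z_β = 2.326 + 1.036 = 3.362.
n = 2 × (3.362 / 0.556)² = 2 × 6.047² = 2 × 36.56 = 73.1.
Round up to the next whole participant.

n = 74 per group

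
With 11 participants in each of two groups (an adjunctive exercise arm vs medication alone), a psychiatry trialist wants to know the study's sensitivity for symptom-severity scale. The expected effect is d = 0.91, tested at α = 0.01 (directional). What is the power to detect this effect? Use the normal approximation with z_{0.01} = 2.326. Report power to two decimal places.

power ≈ 0.42

For two equal groups, power = Φ(d·√(n/2) − z_{α}).
d·√(n/2) = 0.91 × √(11/2) = 0.91 × 2.345 = 2.134.
z_β = 2.134 − 2.326 = -0.192.
Power = Φ(-0.192) = 0.424.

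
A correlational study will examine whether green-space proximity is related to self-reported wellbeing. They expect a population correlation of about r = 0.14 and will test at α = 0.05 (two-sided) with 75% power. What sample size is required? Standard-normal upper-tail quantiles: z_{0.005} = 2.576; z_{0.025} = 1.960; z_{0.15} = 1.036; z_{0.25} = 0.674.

n = 353

Fisher's z: C = ½·ln((1+r)/(1−r)) = ½·ln(1.3256) = 0.1409.
n = ((z_{α/2} + z_β)/C)² + 3.
(1.960 + 0.674) / 0.1409 = 2.634 / 0.1409 = 18.694.
n = 18.694² + 3 = 349.47 + 3 = 352.5.
Round up.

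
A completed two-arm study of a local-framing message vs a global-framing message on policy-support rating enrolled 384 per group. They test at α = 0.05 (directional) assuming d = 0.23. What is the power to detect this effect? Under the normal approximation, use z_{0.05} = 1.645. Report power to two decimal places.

For two equal groups, power = Φ(d·√(n/2) − z_{α}).
d·√(n/2) = 0.23 × √(384/2) = 0.23 × 13.856 = 3.187.
z_β = 3.187 − 1.645 = 1.542.
Power = Φ(1.542) = 0.938.

power ≈ 0.94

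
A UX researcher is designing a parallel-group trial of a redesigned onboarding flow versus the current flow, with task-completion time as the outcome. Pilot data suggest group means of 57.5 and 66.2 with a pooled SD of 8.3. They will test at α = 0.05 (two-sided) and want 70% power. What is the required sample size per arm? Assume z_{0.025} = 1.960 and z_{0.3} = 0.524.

n = 12 per group

Cohen's d = |M₁ − M₂| / SD_pooled = |57.5 − 66.2| / 8.3 = 8.7 / 8.3 = 1.048.
For two independent groups with equal n: n = 2·((z_{α/2} + z_β) / d)².
z_{α/2} + z_β = 1.960 + 0.524 = 2.484.
n = 2 × (2.484 / 1.048)² = 2 × 2.370² = 2 × 5.62 = 11.2.
Round up to the next whole participant.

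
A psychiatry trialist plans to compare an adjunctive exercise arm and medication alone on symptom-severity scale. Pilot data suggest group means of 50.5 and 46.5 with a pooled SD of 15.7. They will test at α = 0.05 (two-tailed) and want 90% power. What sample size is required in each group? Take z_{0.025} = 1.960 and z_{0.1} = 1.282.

Cohen's d = |M₁ − M₂| / SD_pooled = |50.5 − 46.5| / 15.7 = 4.0 / 15.7 = 0.255.
For two independent groups with equal n: n = 2·((z_{α/2} + z_β) / d)².
z_{α/2} + z_β = 1.960 + 1.282 = 3.242.
n = 2 × (3.242 / 0.255)² = 2 × 12.714² = 2 × 161.64 = 323.3.
Round up to the next whole participant.

n = 324 per group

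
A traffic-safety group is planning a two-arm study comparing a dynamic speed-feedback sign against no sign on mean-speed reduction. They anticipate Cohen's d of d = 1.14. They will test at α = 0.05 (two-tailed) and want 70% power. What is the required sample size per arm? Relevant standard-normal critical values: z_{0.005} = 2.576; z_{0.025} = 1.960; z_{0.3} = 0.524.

For two independent groups with equal n: n = 2·((z_{α/2} + z_β) / d)².
z_{α/2} + z_β = 1.960 + 0.524 = 2.484.
n = 2 × (2.484 / 1.14)² = 2 × 2.179² = 2 × 4.75 = 9.5.
Round up to the next whole participant.

n = 10 per group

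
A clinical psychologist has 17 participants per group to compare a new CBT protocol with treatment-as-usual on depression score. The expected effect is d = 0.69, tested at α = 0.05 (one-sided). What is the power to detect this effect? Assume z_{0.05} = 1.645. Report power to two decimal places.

power ≈ 0.64

For two equal groups, power = Φ(d·√(n/2) − z_{α}).
d·√(n/2) = 0.69 × √(17/2) = 0.69 × 2.915 = 2.012.
z_β = 2.012 − 1.645 = 0.367.
Power = Φ(0.367) = 0.643.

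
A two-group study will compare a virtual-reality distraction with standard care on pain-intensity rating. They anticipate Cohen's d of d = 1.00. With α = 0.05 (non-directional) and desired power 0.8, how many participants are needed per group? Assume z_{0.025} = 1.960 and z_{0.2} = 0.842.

n = 16 per group

For two independent groups with equal n: n = 2·((z_{α/2} + z_β) / d)².
z_{α/2} + z_β = 1.960 + 0.842 = 2.802.
n = 2 × (2.802 / 1.00)² = 2 × 2.802² = 2 × 7.85 = 15.7.
Round up to the next whole participant.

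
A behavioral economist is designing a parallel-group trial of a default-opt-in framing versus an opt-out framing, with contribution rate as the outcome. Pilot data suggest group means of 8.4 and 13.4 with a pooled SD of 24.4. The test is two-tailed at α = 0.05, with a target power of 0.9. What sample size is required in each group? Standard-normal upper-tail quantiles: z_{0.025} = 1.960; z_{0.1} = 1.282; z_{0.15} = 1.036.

n = 501 per group

Cohen's d = |M₁ − M₂| / SD_pooled = |8.4 − 13.4| / 24.4 = 5.0 / 24.4 = 0.205.
For two independent groups with equal n: n = 2·((z_{α/2} + z_β) / d)².
z_{α/2} + z_β = 1.960 + 1.282 = 3.242.
n = 2 × (3.242 / 0.205)² = 2 × 15.815² = 2 × 250.10 = 500.2.
Round up to the next whole participant.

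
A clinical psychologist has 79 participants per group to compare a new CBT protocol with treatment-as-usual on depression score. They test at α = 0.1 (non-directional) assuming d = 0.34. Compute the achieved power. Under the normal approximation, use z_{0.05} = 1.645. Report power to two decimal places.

For two equal groups, power = Φ(d·√(n/2) − z_{α/2}).
d·√(n/2) = 0.34 × √(79/2) = 0.34 × 6.285 = 2.137.
z_β = 2.137 − 1.645 = 0.492.
Power = Φ(0.492) = 0.689.

power ≈ 0.69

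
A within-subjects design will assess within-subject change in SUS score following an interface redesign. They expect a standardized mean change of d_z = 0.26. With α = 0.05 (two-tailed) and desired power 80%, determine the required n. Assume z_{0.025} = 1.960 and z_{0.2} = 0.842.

n = 117 pairs

For a paired (one-sample on differences) test: n = ((z_{α/2} + z_β) / d)².
z_{α/2} + z_β = 1.960 + 0.842 = 2.802.
n = (2.802 / 0.26)² = 10.777² = 116.14.
Round up.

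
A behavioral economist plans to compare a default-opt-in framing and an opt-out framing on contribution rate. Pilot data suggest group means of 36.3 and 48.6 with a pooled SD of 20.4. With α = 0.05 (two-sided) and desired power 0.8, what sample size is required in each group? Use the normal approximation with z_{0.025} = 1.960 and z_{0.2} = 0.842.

Cohen's d = |M₁ − M₂| / SD_pooled = |36.3 − 48.6| / 20.4 = 12.3 / 20.4 = 0.603.
For two independent groups with equal n: n = 2·((z_{α/2} + z_β) / d)².
z_{α/2} + z_β = 1.960 + 0.842 = 2.802.
n = 2 × (2.802 / 0.603)² = 2 × 4.647² = 2 × 21.59 = 43.2.
Round up to the next whole participant.

n = 44 per group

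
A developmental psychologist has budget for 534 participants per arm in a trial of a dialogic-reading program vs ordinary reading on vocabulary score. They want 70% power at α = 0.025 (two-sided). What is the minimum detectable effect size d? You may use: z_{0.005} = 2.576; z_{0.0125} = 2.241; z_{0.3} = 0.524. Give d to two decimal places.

d_min ≈ 0.17

For two independent groups of n = 534 each: d_min = (z_{α/2} + z_β)·√(2/n).
z-sum = 2.241 + 0.524 = 2.765.
d_min = 2.765 × √(2/534) = 2.765 × 0.0612 = 0.169.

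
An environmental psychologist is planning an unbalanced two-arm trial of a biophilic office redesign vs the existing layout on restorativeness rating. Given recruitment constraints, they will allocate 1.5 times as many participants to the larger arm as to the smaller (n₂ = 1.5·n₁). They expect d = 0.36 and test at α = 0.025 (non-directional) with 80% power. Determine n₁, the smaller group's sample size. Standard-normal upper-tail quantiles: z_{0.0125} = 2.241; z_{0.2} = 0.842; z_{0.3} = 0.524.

With allocation ratio k = n₂/n₁ = 1.5, Var(x̄₁−x̄₂) = σ²(1/n₁ + 1/(k·n₁)) = σ²·(k+1)/(k·n₁).
So n₁ = (1 + 1/k)·((z_{α/2} + z_β)/d)² = 1.667 × (3.083/0.36)².
n₁ = 1.667 × 73.34 = 122.2.
Round up: n₁ = 123, giving n₂ = ⌈1.5 × 123⌉ = ⌈184.5⌉ = 185.

n₁ = 123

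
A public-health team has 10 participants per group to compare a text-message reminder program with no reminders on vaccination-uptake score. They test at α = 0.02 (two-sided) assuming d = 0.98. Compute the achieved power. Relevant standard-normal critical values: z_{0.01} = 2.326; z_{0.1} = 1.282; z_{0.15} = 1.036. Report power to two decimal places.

power ≈ 0.45

For two equal groups, power = Φ(d·√(n/2) − z_{α/2}).
d·√(n/2) = 0.98 × √(10/2) = 0.98 × 2.236 = 2.191.
z_β = 2.191 − 2.326 = -0.135.
Power = Φ(-0.135) = 0.446.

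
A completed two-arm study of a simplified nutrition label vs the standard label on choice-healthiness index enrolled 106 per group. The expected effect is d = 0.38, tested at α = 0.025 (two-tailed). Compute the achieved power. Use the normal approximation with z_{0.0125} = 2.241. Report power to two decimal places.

power ≈ 0.70

For two equal groups, power = Φ(d·√(n/2) − z_{α/2}).
d·√(n/2) = 0.38 × √(106/2) = 0.38 × 7.280 = 2.766.
z_β = 2.766 − 2.241 = 0.525.
Power = Φ(0.525) = 0.700.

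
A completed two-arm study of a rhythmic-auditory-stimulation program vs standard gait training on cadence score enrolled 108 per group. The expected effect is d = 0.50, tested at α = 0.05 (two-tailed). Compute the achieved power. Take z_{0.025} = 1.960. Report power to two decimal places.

For two equal groups, power = Φ(d·√(n/2) − z_{α/2}).
d·√(n/2) = 0.50 × √(108/2) = 0.50 × 7.348 = 3.674.
z_β = 3.674 − 1.960 = 1.714.
Power = Φ(1.714) = 0.957.

power ≈ 0.96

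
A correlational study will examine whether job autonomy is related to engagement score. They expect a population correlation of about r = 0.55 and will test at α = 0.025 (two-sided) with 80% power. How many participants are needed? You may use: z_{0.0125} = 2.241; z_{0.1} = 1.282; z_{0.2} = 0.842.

n = 28

Fisher's z: C = ½·ln((1+r)/(1−r)) = ½·ln(3.4444) = 0.6184.
n = ((z_{α/2} + z_β)/C)² + 3.
(2.241 + 0.842) / 0.6184 = 3.083 / 0.6184 = 4.985.
n = 4.985² + 3 = 24.85 + 3 = 27.9.
Round up.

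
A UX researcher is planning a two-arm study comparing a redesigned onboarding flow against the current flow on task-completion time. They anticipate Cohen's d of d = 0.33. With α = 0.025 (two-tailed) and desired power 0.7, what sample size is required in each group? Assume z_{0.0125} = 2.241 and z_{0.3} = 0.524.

n = 141 per group

For two independent groups with equal n: n = 2·((z_{α/2} + z_β) / d)².
z_{α/2} + z_β = 2.241 + 0.524 = 2.765.
n = 2 × (2.765 / 0.33)² = 2 × 8.379² = 2 × 70.20 = 140.4.
Round up to the next whole participant.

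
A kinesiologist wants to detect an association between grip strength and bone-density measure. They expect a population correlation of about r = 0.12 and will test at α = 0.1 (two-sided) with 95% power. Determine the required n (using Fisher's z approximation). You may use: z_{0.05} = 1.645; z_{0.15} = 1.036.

n = 748

Fisher's z: C = ½·ln((1+r)/(1−r)) = ½·ln(1.2727) = 0.1206.
n = ((z_{α/2} + z_β)/C)² + 3.
(1.645 + 1.645) / 0.1206 = 3.290 / 0.1206 = 27.280.
n = 27.280² + 3 = 744.21 + 3 = 747.2.
Round up.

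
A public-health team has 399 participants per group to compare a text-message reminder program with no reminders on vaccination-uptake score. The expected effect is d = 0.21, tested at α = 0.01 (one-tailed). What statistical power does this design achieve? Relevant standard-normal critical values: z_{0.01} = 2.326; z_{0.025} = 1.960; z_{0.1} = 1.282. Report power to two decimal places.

For two equal groups, power = Φ(d·√(n/2) − z_{α}).
d·√(n/2) = 0.21 × √(399/2) = 0.21 × 14.124 = 2.966.
z_β = 2.966 − 2.326 = 0.640.
Power = Φ(0.640) = 0.739.

power ≈ 0.74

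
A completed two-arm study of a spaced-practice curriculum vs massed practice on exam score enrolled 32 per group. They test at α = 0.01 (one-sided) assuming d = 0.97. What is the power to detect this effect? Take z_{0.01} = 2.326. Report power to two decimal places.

For two equal groups, power = Φ(d·√(n/2) − z_{α}).
d·√(n/2) = 0.97 × √(32/2) = 0.97 × 4.000 = 3.880.
z_β = 3.880 − 2.326 = 1.554.
Power = Φ(1.554) = 0.940.

power ≈ 0.94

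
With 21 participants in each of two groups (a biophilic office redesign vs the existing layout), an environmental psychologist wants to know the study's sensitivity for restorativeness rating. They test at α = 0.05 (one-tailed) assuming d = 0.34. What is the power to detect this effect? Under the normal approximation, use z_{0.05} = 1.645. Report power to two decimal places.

power ≈ 0.29

For two equal groups, power = Φ(d·√(n/2) − z_{α}).
d·√(n/2) = 0.34 × √(21/2) = 0.34 × 3.240 = 1.102.
z_β = 1.102 − 1.645 = -0.543.
Power = Φ(-0.543) = 0.293.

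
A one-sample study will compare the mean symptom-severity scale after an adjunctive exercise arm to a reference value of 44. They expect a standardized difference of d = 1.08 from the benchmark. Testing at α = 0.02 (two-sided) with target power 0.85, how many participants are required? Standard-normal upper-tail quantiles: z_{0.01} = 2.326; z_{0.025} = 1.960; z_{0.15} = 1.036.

For a one-sample test: n = ((z_{α/2} + z_β) / d)².
z_{α/2} + z_β = 2.326 + 1.036 = 3.362.
n = (3.362 / 1.08)² = 3.113² = 9.69.
Round up.

n = 10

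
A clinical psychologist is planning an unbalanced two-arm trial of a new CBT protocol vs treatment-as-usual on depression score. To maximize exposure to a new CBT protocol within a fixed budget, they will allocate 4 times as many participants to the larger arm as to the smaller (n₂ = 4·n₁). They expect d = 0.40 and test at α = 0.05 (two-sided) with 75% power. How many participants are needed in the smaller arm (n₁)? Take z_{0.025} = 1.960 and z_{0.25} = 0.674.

n₁ = 55

With allocation ratio k = n₂/n₁ = 4, Var(x̄₁−x̄₂) = σ²(1/n₁ + 1/(k·n₁)) = σ²·(k+1)/(k·n₁).
So n₁ = (1 + 1/k)·((z_{α/2} + z_β)/d)² = 1.250 × (2.634/0.40)².
n₁ = 1.250 × 43.36 = 54.2.
Round up: n₁ = 55, giving n₂ = 4 × 55 = 220.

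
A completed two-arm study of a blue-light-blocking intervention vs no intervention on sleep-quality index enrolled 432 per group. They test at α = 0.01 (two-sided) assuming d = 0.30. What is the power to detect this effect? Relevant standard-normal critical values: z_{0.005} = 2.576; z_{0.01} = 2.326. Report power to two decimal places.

power ≈ 0.97

For two equal groups, power = Φ(d·√(n/2) − z_{α/2}).
d·√(n/2) = 0.30 × √(432/2) = 0.30 × 14.697 = 4.409.
z_β = 4.409 − 2.576 = 1.833.
Power = Φ(1.833) = 0.967.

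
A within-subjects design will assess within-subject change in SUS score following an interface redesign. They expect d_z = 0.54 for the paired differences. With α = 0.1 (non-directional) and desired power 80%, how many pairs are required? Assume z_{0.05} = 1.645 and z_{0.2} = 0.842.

n = 22 pairs

For a paired (one-sample on differences) test: n = ((z_{α/2} + z_β) / d)².
z_{α/2} + z_β = 1.645 + 0.842 = 2.487.
n = (2.487 / 0.54)² = 4.606² = 21.21.
Round up.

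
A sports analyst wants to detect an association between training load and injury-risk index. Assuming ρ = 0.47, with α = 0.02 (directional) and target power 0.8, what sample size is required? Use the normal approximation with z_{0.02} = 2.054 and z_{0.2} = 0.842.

n = 36

Fisher's z: C = ½·ln((1+r)/(1−r)) = ½·ln(2.7736) = 0.5101.
n = ((z_{α} + z_β)/C)² + 3.
(2.054 + 0.842) / 0.5101 = 2.896 / 0.5101 = 5.677.
n = 5.677² + 3 = 32.23 + 3 = 35.2.
Round up.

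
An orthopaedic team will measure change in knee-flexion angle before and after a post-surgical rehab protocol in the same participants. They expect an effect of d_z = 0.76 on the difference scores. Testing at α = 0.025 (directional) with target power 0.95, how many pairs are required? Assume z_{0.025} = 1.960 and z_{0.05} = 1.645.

For a paired (one-sample on differences) test: n = ((z_{α} + z_β) / d)².
z_{α} + z_β = 1.960 + 1.645 = 3.605.
n = (3.605 / 0.76)² = 4.743² = 22.50.
Round up.

n = 23 pairs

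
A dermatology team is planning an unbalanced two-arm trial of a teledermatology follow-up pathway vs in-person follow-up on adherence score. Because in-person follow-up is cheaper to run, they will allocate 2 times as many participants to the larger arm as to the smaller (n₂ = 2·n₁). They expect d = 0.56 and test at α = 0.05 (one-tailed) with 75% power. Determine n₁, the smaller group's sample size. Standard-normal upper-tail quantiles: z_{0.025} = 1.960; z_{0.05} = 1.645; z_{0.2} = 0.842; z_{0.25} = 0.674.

n₁ = 26

With allocation ratio k = n₂/n₁ = 2, Var(x̄₁−x̄₂) = σ²(1/n₁ + 1/(k·n₁)) = σ²·(k+1)/(k·n₁).
So n₁ = (1 + 1/k)·((z_{α} + z_β)/d)² = 1.500 × (2.319/0.56)².
n₁ = 1.500 × 17.15 = 25.7.
Round up: n₁ = 26, giving n₂ = 2 × 26 = 52.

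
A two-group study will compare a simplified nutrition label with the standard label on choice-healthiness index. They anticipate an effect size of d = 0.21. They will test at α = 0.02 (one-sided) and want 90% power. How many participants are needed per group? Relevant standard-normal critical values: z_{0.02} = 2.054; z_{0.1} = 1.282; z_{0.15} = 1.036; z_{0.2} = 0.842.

For two independent groups with equal n: n = 2·((z_{α} + z_β) / d)².
z_{α} + z_β = 2.054 + 1.282 = 3.336.
n = 2 × (3.336 / 0.21)² = 2 × 15.886² = 2 × 252.36 = 504.7.
Round up to the next whole participant.

n = 505 per group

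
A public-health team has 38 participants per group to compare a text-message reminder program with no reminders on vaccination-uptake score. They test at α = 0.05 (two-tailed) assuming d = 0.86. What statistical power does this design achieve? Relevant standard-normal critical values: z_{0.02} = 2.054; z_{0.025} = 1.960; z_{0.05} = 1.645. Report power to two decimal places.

For two equal groups, power = Φ(d·√(n/2) − z_{α/2}).
d·√(n/2) = 0.86 × √(38/2) = 0.86 × 4.359 = 3.749.
z_β = 3.749 − 1.960 = 1.789.
Power = Φ(1.789) = 0.963.

power ≈ 0.96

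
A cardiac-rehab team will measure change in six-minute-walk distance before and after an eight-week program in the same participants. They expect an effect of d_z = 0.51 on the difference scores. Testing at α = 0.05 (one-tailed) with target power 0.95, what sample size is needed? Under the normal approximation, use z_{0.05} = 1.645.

For a paired (one-sample on differences) test: n = ((z_{α} + z_β) / d)².
z_{α} + z_β = 1.645 + 1.645 = 3.290.
n = (3.290 / 0.51)² = 6.451² = 41.62.
Round up.

n = 42 pairs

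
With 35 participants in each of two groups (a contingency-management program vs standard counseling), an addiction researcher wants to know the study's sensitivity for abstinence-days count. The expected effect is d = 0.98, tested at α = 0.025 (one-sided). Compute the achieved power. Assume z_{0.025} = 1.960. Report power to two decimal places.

power ≈ 0.98

For two equal groups, power = Φ(d·√(n/2) − z_{α}).
d·√(n/2) = 0.98 × √(35/2) = 0.98 × 4.183 = 4.100.
z_β = 4.100 − 1.960 = 2.140.
Power = Φ(2.140) = 0.984.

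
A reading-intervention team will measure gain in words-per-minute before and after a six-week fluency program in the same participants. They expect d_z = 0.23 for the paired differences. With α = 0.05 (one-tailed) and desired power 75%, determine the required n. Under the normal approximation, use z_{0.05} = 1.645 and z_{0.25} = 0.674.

For a paired (one-sample on differences) test: n = ((z_{α} + z_β) / d)².
z_{α} + z_β = 1.645 + 0.674 = 2.319.
n = (2.319 / 0.23)² = 10.083² = 101.66.
Round up.

n = 102 pairs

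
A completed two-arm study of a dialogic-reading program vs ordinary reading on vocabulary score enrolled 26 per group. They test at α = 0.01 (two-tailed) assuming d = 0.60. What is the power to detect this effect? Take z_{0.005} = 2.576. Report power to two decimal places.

For two equal groups, power = Φ(d·√(n/2) − z_{α/2}).
d·√(n/2) = 0.60 × √(26/2) = 0.60 × 3.606 = 2.163.
z_β = 2.163 − 2.576 = -0.413.
Power = Φ(-0.413) = 0.340.

power ≈ 0.34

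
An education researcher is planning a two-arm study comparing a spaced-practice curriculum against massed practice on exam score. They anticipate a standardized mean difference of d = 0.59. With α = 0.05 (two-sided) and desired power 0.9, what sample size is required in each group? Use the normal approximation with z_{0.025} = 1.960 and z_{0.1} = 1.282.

For two independent groups with equal n: n = 2·((z_{α/2} + z_β) / d)².
z_{α/2} + z_β = 1.960 + 1.282 = 3.242.
n = 2 × (3.242 / 0.59)² = 2 × 5.495² = 2 × 30.19 = 60.4.
Round up to the next whole participant.

n = 61 per group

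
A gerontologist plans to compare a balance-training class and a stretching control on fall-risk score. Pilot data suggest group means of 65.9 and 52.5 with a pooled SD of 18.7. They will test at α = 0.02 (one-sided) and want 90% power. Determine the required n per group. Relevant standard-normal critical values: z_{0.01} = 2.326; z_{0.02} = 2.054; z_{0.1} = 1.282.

n = 44 per group

Cohen's d = |M₁ − M₂| / SD_pooled = |65.9 − 52.5| / 18.7 = 13.4 / 18.7 = 0.717.
For two independent groups with equal n: n = 2·((z_{α} + z_β) / d)².
z_{α} + z_β = 2.054 + 1.282 = 3.336.
n = 2 × (3.336 / 0.717)² = 2 × 4.653² = 2 × 21.65 = 43.3.
Round up to the next whole participant.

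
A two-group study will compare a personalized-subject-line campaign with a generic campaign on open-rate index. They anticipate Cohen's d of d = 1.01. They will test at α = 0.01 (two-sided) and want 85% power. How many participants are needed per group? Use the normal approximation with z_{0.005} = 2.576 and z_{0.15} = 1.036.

n = 26 per group

For two independent groups with equal n: n = 2·((z_{α/2} + z_β) / d)².
z_{α/2} + z_β = 2.576 + 1.036 = 3.612.
n = 2 × (3.612 / 1.01)² = 2 × 3.576² = 2 × 12.79 = 25.6.
Round up to the next whole participant.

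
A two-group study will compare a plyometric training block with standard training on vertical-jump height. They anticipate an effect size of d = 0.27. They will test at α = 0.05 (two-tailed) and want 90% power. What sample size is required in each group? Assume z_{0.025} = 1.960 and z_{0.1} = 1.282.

For two independent groups with equal n: n = 2·((z_{α/2} + z_β) / d)².
z_{α/2} + z_β = 1.960 + 1.282 = 3.242.
n = 2 × (3.242 / 0.27)² = 2 × 12.007² = 2 × 144.18 = 288.4.
Round up to the next whole participant.

n = 289 per group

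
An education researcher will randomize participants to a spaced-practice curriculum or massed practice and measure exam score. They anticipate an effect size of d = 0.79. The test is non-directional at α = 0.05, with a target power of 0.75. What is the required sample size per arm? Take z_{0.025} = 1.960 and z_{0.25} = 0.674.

n = 23 per group

For two independent groups with equal n: n = 2·((z_{α/2} + z_β) / d)².
z_{α/2} + z_β = 1.960 + 0.674 = 2.634.
n = 2 × (2.634 / 0.79)² = 2 × 3.334² = 2 × 11.12 = 22.2.
Round up to the next whole participant.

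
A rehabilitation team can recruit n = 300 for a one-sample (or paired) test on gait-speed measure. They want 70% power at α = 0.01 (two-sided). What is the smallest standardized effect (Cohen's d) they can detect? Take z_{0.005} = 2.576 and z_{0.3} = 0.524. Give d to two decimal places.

For a single sample (or paired design) of n = 300: d_min = (z_{α/2} + z_β)/√n.
z-sum = 2.576 + 0.524 = 3.100.
d_min = 3.100 / √300 = 3.100 / 17.321 = 0.179.

d_min ≈ 0.18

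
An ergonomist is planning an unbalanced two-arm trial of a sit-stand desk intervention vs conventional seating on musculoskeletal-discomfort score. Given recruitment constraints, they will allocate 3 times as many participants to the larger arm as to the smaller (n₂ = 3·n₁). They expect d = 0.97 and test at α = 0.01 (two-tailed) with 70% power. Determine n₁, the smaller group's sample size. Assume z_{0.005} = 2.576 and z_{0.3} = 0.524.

With allocation ratio k = n₂/n₁ = 3, Var(x̄₁−x̄₂) = σ²(1/n₁ + 1/(k·n₁)) = σ²·(k+1)/(k·n₁).
So n₁ = (1 + 1/k)·((z_{α/2} + z_β)/d)² = 1.333 × (3.100/0.97)².
n₁ = 1.333 × 10.21 = 13.6.
Round up: n₁ = 14, giving n₂ = 3 × 14 = 42.

n₁ = 14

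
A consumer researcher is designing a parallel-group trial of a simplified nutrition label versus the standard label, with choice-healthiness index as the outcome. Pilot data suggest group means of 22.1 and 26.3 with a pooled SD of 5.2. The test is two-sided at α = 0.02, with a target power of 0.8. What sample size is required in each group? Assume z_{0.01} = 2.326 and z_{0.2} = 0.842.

Cohen's d = |M₁ − M₂| / SD_pooled = |22.1 − 26.3| / 5.2 = 4.2 / 5.2 = 0.808.
For two independent groups with equal n: n = 2·((z_{α/2} + z_β) / d)².
z_{α/2} + z_β = 2.326 + 0.842 = 3.168.
n = 2 × (3.168 / 0.808)² = 2 × 3.921² = 2 × 15.37 = 30.7.
Round up to the next whole participant.

n = 31 per group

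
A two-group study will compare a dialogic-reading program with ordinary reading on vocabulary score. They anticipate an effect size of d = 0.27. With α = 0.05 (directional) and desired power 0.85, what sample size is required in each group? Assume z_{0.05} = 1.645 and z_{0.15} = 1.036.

For two independent groups with equal n: n = 2·((z_{α} + z_β) / d)².
z_{α} + z_β = 1.645 + 1.036 = 2.681.
n = 2 × (2.681 / 0.27)² = 2 × 9.930² = 2 × 98.60 = 197.2.
Round up to the next whole participant.

n = 198 per group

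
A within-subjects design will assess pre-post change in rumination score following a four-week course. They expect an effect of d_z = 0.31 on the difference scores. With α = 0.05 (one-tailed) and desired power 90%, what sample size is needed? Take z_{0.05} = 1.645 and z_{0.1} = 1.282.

For a paired (one-sample on differences) test: n = ((z_{α} + z_β) / d)².
z_{α} + z_β = 1.645 + 1.282 = 2.927.
n = (2.927 / 0.31)² = 9.442² = 89.15.
Round up.

n = 90 pairs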